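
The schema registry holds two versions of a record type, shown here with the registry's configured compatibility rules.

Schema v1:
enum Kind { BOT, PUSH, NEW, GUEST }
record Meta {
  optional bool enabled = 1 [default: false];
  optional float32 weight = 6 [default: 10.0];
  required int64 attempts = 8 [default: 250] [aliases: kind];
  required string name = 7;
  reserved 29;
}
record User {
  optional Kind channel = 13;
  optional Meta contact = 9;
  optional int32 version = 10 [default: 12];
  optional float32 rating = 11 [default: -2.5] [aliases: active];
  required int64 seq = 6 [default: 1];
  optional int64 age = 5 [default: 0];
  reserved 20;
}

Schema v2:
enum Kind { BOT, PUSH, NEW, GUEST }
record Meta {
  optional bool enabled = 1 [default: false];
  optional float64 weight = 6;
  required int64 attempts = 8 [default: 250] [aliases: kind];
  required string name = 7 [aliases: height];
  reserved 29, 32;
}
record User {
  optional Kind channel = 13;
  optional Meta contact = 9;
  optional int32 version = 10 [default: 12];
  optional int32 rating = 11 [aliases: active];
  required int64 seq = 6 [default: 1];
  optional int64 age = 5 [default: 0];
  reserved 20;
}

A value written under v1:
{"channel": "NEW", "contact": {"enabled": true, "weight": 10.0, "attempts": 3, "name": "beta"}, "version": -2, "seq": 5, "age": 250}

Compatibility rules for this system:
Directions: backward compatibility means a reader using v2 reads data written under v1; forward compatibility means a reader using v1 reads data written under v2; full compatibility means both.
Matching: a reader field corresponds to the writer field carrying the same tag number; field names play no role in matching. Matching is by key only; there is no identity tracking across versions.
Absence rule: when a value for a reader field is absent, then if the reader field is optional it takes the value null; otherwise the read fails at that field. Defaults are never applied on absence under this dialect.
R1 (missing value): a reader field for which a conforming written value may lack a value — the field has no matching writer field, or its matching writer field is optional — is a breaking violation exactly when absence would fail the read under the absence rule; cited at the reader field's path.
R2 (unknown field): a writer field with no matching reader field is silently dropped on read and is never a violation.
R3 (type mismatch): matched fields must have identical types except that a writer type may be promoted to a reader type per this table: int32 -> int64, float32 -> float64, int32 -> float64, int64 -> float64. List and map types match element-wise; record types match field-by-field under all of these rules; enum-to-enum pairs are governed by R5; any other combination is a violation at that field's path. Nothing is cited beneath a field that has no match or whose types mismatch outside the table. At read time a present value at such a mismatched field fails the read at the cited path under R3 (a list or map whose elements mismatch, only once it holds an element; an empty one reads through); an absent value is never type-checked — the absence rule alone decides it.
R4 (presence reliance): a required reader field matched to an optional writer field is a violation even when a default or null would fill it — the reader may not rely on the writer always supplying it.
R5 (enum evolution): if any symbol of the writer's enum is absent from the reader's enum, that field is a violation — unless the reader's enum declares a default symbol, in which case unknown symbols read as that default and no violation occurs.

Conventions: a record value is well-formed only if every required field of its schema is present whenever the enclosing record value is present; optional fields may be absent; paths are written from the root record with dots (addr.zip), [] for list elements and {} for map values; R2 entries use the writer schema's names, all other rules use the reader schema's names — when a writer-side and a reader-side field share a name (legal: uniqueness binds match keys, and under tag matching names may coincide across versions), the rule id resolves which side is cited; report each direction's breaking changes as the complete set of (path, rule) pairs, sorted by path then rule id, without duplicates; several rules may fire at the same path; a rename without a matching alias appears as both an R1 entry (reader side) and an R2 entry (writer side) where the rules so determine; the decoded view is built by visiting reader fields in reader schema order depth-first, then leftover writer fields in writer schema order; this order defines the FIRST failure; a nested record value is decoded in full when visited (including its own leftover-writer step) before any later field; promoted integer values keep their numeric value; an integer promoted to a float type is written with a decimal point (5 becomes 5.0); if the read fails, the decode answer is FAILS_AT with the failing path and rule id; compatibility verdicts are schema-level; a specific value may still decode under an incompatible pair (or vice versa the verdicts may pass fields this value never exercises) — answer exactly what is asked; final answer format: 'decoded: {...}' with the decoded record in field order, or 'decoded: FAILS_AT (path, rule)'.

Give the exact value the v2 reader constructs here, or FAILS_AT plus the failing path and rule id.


each type pair in User: writer, then reader
decode (reader v2):
  channel := "NEW"
  contact.enabled := true
  contact.weight := 10.0 (float32 -> float64)
  contact.attempts := 3
  contact.name := "beta"
  version := -2
  rating := null (absent, optional -> null)
  seq := 5
  age := 250
  => decoded: {"channel": "NEW", "contact": {"enabled": true, "weight": 10.0, "attempts": 3, "name": "beta"}, "version": -2, "rating": null, "seq": 5, "age": 250}
diffs on User not affecting the asked answer:
  field weight in record Meta: type float32 changed to float64 (its default is dropped) -> changes User's schema-level verdicts only — the decode of this value is the same
  field rating in record User: type float32 changed to int32 (its default is dropped) -> changes User's schema-level verdicts only — the decode of this value is the same

decoded: {"channel": "NEW", "contact": {"enabled": true, "weight": 10.0, "attempts": 3, "name": "beta"}, "version": -2, "rating": null, "seq": 5, "age": 250}


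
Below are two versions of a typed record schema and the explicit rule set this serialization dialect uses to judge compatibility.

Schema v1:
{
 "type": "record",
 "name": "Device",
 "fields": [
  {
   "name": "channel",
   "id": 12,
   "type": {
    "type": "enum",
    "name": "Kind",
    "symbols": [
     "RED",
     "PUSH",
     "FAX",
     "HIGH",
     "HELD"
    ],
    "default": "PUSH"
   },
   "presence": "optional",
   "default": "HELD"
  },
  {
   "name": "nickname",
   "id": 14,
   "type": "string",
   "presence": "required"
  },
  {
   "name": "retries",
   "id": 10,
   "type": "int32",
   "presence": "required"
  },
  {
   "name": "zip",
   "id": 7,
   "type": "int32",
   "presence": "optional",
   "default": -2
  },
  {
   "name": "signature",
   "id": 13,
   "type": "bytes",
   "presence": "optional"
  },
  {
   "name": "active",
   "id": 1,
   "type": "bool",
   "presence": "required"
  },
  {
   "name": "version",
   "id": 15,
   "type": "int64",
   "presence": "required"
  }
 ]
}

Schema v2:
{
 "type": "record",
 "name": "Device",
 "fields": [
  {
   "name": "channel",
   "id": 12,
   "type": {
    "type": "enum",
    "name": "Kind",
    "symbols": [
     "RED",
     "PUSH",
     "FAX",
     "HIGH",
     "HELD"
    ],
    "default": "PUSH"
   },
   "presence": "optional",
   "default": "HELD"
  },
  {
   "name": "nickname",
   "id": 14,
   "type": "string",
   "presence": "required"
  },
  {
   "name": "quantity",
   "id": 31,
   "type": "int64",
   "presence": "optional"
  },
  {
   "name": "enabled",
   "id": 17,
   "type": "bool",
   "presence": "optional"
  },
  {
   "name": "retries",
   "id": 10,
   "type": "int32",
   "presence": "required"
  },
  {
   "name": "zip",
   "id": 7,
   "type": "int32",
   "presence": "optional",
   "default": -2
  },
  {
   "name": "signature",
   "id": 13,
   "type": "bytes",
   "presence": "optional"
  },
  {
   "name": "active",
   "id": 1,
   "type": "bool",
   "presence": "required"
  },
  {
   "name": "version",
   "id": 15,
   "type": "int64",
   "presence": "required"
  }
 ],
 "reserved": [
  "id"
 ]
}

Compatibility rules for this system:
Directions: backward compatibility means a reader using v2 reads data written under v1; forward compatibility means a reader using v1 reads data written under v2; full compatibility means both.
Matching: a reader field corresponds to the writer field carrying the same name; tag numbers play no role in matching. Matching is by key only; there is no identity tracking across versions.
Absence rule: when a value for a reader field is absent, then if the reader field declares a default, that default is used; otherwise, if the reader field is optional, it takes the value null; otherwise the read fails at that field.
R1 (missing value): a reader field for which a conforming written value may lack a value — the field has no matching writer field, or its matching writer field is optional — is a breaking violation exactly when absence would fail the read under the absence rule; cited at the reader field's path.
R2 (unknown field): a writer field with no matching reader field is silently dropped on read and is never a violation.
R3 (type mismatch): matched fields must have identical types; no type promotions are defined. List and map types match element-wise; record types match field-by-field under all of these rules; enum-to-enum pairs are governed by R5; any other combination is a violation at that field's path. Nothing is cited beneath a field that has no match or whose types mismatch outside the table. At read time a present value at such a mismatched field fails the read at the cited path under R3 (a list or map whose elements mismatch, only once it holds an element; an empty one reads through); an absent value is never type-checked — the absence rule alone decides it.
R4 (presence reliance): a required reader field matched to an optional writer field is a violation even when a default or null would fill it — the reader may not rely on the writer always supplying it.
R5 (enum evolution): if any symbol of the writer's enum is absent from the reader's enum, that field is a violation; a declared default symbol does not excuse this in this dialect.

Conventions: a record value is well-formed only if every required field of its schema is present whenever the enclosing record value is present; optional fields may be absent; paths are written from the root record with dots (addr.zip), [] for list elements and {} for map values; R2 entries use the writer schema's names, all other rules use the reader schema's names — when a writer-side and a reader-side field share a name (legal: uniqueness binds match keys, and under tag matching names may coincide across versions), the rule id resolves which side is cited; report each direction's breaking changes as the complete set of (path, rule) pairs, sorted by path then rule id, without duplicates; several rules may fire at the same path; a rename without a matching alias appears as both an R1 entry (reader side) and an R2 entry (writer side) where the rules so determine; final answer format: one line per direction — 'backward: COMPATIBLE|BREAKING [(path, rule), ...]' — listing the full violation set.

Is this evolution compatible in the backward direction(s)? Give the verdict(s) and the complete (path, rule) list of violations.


backward: COMPATIBLE []

the writer's type comes first in each Device pair
checking backward for Device: reader v2 against writer v1:
  writer optional, Kind -> Kind: reader channel maps from writer channel
  writer required, string -> string: reader nickname maps from writer nickname
  quantity has no writer counterpart
  enabled has no writer counterpart
  writer required, int32 -> int32: reader retries maps from writer retries
  writer optional, int32 -> int32: reader zip maps from writer zip
  writer optional, bytes -> bytes: reader signature maps from writer signature
  writer required, bool -> bool: reader active maps from writer active
  writer required, int64 -> int64: reader version maps from writer version
  => backward verdict for Device: COMPATIBLE, no violations
ruling out the remaining Device differences:
  added field quantity to record Device: optional int64, tag 31 (in v2 it sits immediately before retries) -> inert for the asked Device verdict: nothing fires
  added field enabled to record Device: optional bool, tag 17 (in v2 it sits immediately before retries) -> inert for the asked Device verdict: nothing fires


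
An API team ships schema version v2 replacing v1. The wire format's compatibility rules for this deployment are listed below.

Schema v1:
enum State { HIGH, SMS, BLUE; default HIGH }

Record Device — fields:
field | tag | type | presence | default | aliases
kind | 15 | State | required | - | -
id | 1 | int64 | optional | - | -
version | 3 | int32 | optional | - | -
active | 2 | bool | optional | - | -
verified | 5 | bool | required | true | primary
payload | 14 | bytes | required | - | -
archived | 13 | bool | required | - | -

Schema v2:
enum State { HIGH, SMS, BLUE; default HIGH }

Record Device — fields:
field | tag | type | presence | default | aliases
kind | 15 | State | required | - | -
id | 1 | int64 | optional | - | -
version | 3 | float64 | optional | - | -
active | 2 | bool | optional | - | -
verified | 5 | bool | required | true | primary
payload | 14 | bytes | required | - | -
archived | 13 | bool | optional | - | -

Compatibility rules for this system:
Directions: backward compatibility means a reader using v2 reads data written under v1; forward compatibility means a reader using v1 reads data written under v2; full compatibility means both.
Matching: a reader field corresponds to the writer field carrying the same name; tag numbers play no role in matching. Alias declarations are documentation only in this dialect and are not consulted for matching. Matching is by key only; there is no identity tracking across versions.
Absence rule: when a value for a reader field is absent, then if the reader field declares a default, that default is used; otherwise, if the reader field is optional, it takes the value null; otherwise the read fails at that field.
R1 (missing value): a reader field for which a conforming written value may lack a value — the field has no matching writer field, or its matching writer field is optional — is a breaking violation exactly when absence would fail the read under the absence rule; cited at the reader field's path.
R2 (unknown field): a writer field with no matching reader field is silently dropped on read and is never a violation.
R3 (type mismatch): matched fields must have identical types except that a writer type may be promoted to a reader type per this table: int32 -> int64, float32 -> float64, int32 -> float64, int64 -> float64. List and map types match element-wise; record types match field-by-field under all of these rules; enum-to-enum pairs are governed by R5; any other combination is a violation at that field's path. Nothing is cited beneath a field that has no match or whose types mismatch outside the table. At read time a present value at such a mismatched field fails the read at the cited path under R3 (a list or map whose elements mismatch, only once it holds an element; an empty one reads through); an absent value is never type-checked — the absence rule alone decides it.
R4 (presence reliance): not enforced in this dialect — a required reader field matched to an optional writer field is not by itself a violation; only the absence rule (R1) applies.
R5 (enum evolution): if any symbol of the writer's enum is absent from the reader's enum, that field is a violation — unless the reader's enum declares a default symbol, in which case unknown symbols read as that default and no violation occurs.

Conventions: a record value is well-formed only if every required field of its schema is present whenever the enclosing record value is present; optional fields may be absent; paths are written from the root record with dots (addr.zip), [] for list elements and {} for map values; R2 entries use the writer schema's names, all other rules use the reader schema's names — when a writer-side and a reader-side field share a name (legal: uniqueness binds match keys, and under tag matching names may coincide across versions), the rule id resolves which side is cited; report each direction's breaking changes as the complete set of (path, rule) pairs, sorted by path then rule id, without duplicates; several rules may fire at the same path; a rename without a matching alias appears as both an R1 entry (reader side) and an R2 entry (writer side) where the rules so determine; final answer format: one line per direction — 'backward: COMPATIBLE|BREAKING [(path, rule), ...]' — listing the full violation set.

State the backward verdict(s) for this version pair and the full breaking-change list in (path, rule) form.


backward: COMPATIBLE []

the writer's type comes first in each Device pair
backward for Device (reader v2, writer v1):
  State -> State, writer required: kind aligns to kind
  int64 -> int64, writer optional: id aligns to id
  int32 -> float64, writer optional: version aligns to version
  bool -> bool, writer optional: active aligns to active
  bool -> bool, writer required: verified aligns to verified
  bytes -> bytes, writer required: payload aligns to payload
  bool -> bool, writer required: archived aligns to archived
  nothing fires on Device: backward is COMPATIBLE
the other Device changes do not affect what is asked:
  field archived in record Device: required changed to optional -> its effect on Device is confined to the forward direction, not asked
  field version in record Device: type int32 changed to float64 -> its effect on Device is confined to the forward direction, not asked


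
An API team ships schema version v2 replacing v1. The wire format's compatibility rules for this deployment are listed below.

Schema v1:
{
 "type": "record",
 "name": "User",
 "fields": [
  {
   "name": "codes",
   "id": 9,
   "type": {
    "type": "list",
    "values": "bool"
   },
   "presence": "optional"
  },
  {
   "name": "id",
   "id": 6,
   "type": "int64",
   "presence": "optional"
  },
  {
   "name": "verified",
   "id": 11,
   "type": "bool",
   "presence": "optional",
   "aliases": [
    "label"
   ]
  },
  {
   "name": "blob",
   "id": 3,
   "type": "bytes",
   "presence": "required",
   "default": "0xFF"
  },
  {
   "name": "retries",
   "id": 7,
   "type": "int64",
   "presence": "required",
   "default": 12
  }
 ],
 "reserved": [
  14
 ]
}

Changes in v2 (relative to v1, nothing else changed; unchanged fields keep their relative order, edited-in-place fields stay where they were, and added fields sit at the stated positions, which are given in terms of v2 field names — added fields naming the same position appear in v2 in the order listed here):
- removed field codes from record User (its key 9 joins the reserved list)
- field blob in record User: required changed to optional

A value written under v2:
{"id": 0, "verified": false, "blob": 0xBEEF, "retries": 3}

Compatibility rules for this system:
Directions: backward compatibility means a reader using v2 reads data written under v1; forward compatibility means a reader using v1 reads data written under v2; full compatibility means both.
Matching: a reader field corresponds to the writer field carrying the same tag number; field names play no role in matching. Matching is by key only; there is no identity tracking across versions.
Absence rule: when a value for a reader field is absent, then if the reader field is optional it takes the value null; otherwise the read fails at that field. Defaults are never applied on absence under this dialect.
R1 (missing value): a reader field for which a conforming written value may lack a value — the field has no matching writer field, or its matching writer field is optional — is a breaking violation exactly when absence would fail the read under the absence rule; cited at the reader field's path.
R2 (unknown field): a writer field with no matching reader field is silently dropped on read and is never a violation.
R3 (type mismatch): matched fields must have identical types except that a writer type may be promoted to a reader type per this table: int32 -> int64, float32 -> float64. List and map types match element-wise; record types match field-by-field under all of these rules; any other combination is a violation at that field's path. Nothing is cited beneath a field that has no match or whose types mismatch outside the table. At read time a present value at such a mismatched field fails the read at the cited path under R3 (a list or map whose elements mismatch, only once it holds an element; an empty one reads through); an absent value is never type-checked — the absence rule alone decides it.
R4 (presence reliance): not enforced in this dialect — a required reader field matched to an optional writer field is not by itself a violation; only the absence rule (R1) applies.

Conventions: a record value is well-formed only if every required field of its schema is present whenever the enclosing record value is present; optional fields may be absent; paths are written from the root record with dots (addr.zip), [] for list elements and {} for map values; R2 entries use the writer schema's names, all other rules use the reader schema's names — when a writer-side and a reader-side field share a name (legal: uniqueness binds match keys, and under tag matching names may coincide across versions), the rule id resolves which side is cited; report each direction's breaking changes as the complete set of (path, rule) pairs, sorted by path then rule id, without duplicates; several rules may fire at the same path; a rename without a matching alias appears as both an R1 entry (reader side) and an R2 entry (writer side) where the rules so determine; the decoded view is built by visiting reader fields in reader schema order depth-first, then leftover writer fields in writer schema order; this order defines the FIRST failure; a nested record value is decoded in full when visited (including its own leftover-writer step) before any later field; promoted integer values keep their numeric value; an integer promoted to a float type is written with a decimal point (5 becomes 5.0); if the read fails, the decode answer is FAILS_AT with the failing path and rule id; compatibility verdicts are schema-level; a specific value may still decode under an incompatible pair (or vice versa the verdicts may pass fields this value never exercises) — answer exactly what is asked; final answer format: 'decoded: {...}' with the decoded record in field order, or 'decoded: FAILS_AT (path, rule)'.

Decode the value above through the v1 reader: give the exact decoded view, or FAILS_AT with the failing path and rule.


decoded: {"codes": null, "id": 0, "verified": false, "blob": 0xBEEF, "retries": 3}

each type pair in User: writer, then reader
decode (reader v1):
  codes := null (absent, optional -> null)
  id := 0
  verified := false
  blob := 0xBEEF
  retries := 3
  => decoded: {"codes": null, "id": 0, "verified": false, "blob": 0xBEEF, "retries": 3}
remaining User differences; none change what is asked:
  removed field codes from record User (its key 9 joins the reserved list) -> triggers nothing under the printed rules; the User answer is the same either way
  field blob in record User: required changed to optional -> affects the rule determinations only; this particular User value decodes identically


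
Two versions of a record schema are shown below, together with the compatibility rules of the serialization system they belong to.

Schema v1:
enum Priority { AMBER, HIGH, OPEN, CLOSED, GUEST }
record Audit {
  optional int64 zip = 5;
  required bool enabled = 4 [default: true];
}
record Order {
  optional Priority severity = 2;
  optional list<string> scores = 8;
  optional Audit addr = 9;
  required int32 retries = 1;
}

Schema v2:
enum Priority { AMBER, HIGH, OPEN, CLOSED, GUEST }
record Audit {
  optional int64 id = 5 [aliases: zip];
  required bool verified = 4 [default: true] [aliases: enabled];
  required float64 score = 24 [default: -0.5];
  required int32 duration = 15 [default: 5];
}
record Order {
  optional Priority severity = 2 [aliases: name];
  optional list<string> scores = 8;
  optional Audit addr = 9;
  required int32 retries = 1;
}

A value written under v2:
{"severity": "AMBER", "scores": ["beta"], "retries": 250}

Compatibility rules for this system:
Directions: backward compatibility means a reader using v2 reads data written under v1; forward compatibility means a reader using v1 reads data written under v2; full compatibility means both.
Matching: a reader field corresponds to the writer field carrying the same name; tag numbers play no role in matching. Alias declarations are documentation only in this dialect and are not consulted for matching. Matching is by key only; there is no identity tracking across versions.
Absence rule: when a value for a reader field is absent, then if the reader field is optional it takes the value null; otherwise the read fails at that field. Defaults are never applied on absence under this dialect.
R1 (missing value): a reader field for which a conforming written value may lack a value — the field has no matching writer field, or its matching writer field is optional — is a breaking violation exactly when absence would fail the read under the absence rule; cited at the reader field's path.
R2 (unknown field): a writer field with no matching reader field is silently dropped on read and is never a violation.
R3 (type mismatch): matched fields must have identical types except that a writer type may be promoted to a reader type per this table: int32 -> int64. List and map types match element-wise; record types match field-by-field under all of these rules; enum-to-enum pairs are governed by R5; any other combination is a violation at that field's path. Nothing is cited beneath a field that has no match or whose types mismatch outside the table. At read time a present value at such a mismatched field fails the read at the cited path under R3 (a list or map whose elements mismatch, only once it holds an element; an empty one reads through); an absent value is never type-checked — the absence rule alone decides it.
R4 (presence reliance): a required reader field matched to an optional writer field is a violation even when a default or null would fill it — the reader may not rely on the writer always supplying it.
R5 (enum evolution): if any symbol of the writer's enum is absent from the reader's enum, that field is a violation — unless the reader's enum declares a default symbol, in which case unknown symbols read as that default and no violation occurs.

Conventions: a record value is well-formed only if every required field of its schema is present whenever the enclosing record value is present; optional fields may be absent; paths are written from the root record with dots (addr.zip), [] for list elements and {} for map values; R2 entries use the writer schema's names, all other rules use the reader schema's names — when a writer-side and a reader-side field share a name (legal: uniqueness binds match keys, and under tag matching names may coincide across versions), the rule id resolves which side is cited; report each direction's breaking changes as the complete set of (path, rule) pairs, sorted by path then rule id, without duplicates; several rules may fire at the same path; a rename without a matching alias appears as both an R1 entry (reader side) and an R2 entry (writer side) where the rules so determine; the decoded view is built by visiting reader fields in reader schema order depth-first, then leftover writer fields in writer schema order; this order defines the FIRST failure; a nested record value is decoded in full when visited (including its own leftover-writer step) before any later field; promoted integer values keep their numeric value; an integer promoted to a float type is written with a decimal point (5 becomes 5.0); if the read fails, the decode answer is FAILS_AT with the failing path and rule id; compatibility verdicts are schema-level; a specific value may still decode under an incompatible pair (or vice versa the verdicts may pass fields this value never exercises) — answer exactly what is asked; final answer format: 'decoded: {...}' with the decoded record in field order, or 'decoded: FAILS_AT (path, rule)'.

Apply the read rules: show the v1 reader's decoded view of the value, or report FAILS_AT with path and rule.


the writer's type comes first in each Order pair
decode (reader v1):
  severity := "AMBER"
  scores := ["beta"]
  addr := null (not supplied -> null)
  retries := 250
  => decoded: {"severity": "AMBER", "scores": ["beta"], "addr": null, "retries": 250}
ruling out the remaining Order differences:
  renamed field zip to id in record Audit (alias zip declared on the renamed field) -> inert under this dialect — no rule fires on Order and the result does not move
  added field duration to record Audit: required int32, tag 15, default 5 (in v2 it sits last) -> matters for Order compatibility verdicts, not for this value's decode
  added field score to record Audit: required float64, tag 24, default -0.5 (in v2 it sits last) -> matters for Order compatibility verdicts, not for this value's decode
  renamed field enabled to verified in record Audit (alias enabled declared on the renamed field) -> matters for Order compatibility verdicts, not for this value's decode

decoded: {"severity": "AMBER", "scores": ["beta"], "addr": null, "retries": 250}


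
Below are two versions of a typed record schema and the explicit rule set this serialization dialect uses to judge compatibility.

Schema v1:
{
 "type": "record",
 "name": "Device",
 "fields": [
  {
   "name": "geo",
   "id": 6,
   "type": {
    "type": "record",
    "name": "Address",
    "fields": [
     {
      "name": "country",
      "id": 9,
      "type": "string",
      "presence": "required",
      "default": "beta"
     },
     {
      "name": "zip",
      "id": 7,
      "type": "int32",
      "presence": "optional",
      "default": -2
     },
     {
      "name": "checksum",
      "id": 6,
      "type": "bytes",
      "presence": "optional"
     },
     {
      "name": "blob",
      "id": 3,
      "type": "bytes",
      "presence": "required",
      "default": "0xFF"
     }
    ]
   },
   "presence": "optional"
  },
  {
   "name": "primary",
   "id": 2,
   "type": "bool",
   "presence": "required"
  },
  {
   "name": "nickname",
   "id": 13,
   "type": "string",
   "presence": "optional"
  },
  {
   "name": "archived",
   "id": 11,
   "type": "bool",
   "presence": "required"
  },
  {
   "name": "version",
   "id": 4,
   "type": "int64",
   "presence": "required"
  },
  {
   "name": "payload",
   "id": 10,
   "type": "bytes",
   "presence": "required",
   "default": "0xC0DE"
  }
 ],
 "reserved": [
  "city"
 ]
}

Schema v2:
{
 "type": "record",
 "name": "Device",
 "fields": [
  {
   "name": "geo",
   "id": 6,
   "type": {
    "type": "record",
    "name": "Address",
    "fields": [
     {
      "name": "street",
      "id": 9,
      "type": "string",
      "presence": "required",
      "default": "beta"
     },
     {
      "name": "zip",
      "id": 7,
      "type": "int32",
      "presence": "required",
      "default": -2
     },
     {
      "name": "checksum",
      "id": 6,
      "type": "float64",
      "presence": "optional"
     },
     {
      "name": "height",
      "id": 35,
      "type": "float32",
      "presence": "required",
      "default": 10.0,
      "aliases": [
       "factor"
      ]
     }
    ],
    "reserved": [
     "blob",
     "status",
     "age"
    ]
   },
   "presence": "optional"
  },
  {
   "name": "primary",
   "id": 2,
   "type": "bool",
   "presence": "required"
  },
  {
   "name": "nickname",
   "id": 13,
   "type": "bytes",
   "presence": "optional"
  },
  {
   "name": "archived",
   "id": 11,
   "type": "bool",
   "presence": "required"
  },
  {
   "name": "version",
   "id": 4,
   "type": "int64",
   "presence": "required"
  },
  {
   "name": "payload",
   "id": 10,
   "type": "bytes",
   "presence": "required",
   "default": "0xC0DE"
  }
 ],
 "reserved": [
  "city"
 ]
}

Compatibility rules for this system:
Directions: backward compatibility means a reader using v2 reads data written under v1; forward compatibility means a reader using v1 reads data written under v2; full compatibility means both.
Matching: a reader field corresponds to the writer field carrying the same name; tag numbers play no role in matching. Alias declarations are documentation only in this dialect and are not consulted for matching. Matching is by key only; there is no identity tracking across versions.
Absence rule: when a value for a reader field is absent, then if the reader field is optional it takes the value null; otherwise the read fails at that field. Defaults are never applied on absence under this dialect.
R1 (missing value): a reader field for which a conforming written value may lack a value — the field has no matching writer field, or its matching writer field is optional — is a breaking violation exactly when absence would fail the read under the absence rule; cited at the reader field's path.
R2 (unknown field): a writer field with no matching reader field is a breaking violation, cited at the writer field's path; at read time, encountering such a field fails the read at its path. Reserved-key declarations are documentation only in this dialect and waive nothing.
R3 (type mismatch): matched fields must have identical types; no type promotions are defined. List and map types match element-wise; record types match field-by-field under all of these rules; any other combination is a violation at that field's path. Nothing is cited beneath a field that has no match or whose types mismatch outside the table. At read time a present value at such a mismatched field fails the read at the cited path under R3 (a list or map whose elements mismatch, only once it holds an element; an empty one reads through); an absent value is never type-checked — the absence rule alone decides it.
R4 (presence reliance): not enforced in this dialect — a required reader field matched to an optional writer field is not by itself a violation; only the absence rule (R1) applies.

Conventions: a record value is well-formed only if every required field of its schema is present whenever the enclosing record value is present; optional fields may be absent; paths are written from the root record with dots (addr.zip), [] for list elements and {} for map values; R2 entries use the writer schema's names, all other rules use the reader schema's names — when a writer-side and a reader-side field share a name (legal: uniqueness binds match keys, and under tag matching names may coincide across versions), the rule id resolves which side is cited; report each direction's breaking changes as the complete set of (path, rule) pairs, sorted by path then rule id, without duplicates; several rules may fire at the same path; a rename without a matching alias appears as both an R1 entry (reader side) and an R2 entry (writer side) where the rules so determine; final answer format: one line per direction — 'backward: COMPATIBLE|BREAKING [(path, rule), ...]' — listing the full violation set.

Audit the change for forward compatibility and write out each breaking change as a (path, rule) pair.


arrows below run writer -> reader for Device
forward pass over Device, reader schema v1, writer schema v2:
  geo: paired with writer geo (Address -> Address; writer optional)
  primary: paired with writer primary (bool -> bool; writer required)
  nickname: paired with writer nickname (bytes -> string; writer optional)
  archived: paired with writer archived (bool -> bool; writer required)
  version: paired with writer version (int64 -> int64; writer required)
  payload: paired with writer payload (bytes -> bytes; writer required)
  no writer field matches reader geo.country
  geo.zip: paired with writer geo.zip (int32 -> int32; writer required)
  geo.checksum: paired with writer geo.checksum (float64 -> bytes; writer optional)
  no writer field matches reader geo.blob
  writer field geo.street has no reader counterpart
  writer field geo.height has no reader counterpart
  breaking: (geo.blob, R1)
  breaking: (geo.checksum, R3)
  breaking: (geo.country, R1)
  breaking: (geo.height, R2)
  breaking: (geo.street, R2)
  breaking: (nickname, R3)
  => forward verdict for Device: BREAKING, 6 violation(s)
the rest of the Device diff is inert for this question:
  field zip in record Address: optional changed to required -> its effect on Device is confined to the backward direction, not asked

forward: BREAKING [(geo.blob, R1), (geo.checksum, R3), (geo.country, R1), (geo.height, R2), (geo.street, R2), (nickname, R3)]


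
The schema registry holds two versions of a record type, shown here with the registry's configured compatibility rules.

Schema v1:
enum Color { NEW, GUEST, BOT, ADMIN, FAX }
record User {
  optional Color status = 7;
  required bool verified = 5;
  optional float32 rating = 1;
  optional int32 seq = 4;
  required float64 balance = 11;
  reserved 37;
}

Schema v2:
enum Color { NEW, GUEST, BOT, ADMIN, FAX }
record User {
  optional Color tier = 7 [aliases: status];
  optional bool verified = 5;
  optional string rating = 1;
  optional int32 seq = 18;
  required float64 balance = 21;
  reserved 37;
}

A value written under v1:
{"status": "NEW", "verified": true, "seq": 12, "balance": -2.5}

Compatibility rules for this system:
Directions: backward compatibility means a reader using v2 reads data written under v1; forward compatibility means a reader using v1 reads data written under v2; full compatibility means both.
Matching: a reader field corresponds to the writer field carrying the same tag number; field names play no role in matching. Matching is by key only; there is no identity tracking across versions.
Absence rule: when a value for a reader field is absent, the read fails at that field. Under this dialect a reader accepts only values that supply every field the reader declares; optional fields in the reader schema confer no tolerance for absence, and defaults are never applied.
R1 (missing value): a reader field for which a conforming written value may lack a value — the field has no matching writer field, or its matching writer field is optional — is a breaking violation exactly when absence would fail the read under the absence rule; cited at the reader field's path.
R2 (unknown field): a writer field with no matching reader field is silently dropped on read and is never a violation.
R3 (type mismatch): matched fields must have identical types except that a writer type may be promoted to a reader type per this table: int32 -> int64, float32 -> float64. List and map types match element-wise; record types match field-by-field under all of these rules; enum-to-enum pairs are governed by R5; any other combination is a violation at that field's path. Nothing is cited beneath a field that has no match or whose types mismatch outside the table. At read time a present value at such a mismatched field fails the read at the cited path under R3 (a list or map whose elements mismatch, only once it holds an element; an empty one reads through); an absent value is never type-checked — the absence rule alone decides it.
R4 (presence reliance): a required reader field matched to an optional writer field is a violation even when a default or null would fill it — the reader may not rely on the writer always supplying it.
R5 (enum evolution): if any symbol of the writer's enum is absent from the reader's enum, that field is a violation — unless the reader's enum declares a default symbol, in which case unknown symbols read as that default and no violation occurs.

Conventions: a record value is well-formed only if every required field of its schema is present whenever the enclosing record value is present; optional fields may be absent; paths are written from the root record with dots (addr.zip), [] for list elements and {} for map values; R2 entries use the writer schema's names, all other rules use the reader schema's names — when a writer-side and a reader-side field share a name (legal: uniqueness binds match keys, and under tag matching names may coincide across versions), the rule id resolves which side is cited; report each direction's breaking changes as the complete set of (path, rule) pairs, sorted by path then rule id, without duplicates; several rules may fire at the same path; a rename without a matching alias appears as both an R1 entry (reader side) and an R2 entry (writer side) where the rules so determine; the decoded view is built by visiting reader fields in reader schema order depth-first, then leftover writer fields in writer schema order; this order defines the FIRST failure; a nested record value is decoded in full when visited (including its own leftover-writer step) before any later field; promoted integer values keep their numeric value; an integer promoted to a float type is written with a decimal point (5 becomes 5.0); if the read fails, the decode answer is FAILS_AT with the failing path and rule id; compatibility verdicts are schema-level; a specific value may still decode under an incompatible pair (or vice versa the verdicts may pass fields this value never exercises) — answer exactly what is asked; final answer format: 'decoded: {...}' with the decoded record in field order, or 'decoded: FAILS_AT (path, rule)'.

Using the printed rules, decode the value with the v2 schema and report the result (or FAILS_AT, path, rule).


in User below, arrows point writer -> reader
decode walk for User under reader schema v2:
  tier := "NEW" (from writer status)
  verified := true
  read fails at rating under R1 (no fill)
  => FAILS_AT (rating, R1)
checking off the User differences that do not matter here:
  field verified in record User: required changed to optional -> changes User's schema-level verdicts only — the decode of this value is the same
  field balance in record User: tag 11 changed to 21 -> changes User's schema-level verdicts only — the decode of this value is the same
  renamed field status to tier in record User (alias status declared on the renamed field) -> changes User's schema-level verdicts only — the decode of this value is the same
  field seq in record User: tag 4 changed to 18 -> fires no rule on User under this dialect and leaves the result unchanged

decoded: FAILS_AT (rating, R1)
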